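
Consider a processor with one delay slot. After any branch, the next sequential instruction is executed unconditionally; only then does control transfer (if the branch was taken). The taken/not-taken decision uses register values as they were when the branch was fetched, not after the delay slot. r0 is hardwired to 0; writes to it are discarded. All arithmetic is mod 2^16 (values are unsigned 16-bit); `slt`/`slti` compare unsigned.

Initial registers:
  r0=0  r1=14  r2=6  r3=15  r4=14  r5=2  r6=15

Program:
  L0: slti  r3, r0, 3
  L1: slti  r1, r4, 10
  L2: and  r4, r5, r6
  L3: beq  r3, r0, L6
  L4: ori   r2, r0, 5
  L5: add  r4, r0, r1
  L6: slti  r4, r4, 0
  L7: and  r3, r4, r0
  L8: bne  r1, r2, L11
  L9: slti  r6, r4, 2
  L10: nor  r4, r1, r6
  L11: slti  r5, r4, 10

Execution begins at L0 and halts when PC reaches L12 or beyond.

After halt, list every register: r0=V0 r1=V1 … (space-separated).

r0=0 r1=0 r2=5 r3=0 r4=0 r5=1 r6=1

#0 slti  r3, r0, 3 ; 0/14/6/1/14/2/15
#1 slti  r1, r4, 10 ; 0/0/6/1/14/2/15
#2 and  r4, r5, r6 ; 0/0/6/1/2/2/15
#3 beq  r3, r0, L6 ; 0/0/6/1/2/2/15 ; →fallthru
#4 ori   r2, r0, 5 ; 0/0/5/1/2/2/15
#5 add  r4, r0, r1 ; 0/0/5/1/0/2/15
#6 slti  r4, r4, 0 ; 0/0/5/1/0/2/15
#7 and  r3, r4, r0 ; 0/0/5/0/0/2/15
#8 bne  r1, r2, L11 ; 0/0/5/0/0/2/15 ; →target
#9 slti  r6, r4, 2 ; 0/0/5/0/0/2/1
#11 slti  r5, r4, 10 ; 0/0/5/0/0/1/1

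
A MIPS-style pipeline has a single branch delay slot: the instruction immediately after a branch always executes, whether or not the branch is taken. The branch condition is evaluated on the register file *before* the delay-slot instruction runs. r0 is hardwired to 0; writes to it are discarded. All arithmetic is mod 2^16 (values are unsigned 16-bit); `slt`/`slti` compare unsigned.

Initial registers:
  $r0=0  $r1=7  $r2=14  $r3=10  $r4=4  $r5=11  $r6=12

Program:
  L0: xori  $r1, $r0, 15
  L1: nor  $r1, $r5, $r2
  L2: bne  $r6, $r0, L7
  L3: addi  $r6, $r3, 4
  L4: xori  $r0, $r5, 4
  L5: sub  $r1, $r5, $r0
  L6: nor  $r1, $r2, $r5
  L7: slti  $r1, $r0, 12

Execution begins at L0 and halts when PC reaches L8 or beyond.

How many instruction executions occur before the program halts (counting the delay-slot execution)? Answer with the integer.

[0] xori  $r1, $r0, 15  →  {$r0:0, $r1:15, $r2:14, $r3:10, $r4:4, $r5:11, $r6:12}
[1] nor  $r1, $r5, $r2  →  {$r0:0, $r1:65520, $r2:14, $r3:10, $r4:4, $r5:11, $r6:12}
[2] bne  $r6, $r0, L7  →  {$r0:0, $r1:65520, $r2:14, $r3:10, $r4:4, $r5:11, $r6:12}  ⟨branch taken⟩
[3] addi  $r6, $r3, 4  →  {$r0:0, $r1:65520, $r2:14, $r3:10, $r4:4, $r5:11, $r6:14}
[7] slti  $r1, $r0, 12  →  {$r0:0, $r1:1, $r2:14, $r3:10, $r4:4, $r5:11, $r6:14}

5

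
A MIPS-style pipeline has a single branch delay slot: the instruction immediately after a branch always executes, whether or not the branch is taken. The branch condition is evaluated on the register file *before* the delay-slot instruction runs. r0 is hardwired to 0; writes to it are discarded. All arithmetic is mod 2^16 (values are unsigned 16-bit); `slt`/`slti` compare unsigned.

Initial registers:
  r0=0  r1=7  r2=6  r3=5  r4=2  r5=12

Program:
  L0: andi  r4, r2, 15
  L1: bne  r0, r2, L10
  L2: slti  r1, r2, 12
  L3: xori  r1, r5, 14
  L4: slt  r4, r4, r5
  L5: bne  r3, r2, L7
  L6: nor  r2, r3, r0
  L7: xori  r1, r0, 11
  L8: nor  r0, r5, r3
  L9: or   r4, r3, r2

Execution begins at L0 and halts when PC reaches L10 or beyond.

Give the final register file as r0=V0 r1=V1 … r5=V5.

  step pc=0: andi  r4, r2, 15  regs=(0,7,6,5,6,12)
  step pc=1: bne  r0, r2, L10  cond=T  regs=(0,7,6,5,6,12)
  step pc=2: slti  r1, r2, 12  regs=(0,1,6,5,6,12)

r0=0 r1=1 r2=6 r3=5 r4=6 r5=12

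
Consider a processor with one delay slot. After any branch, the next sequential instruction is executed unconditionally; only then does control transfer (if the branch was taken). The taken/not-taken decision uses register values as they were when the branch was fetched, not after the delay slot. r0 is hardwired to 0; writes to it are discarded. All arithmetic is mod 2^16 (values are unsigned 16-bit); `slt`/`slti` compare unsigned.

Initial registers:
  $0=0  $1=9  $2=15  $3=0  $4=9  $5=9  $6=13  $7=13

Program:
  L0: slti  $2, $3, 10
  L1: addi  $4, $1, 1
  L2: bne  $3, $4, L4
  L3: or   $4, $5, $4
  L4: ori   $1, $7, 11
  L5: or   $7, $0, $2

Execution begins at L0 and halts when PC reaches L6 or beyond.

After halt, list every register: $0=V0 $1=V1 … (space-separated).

PC=0  slti  $2, $3, 10       | $0=0 $1=9 $2=1 $3=0 $4=9 $5=9 $6=13 $7=13
PC=1  addi  $4, $1, 1        | $0=0 $1=9 $2=1 $3=0 $4=10 $5=9 $6=13 $7=13
PC=2  bne  $3, $4, L4        | $0=0 $1=9 $2=1 $3=0 $4=10 $5=9 $6=13 $7=13  [TAKEN]
PC=3  or   $4, $5, $4        | $0=0 $1=9 $2=1 $3=0 $4=11 $5=9 $6=13 $7=13
PC=4  ori   $1, $7, 11       | $0=0 $1=15 $2=1 $3=0 $4=11 $5=9 $6=13 $7=13
PC=5  or   $7, $0, $2        | $0=0 $1=15 $2=1 $3=0 $4=11 $5=9 $6=13 $7=1

$0=0 $1=15 $2=1 $3=0 $4=11 $5=9 $6=13 $7=1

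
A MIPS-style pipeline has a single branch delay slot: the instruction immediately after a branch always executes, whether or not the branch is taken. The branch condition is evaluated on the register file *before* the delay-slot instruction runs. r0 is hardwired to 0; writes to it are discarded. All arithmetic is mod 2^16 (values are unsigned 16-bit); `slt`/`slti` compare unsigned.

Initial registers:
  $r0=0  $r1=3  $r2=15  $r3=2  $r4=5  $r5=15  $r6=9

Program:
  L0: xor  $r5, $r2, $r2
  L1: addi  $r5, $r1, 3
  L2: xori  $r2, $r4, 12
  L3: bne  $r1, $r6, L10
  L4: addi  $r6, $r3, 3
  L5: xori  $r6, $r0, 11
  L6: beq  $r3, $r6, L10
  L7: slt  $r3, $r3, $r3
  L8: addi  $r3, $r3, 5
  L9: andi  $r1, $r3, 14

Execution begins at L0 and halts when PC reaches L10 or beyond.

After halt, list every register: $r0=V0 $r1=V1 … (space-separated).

$r0=0 $r1=3 $r2=9 $r3=2 $r4=5 $r5=6 $r6=5

PC=0  xor  $r5, $r2, $r2     | $r0=0 $r1=3 $r2=15 $r3=2 $r4=5 $r5=0 $r6=9
PC=1  addi  $r5, $r1, 3      | $r0=0 $r1=3 $r2=15 $r3=2 $r4=5 $r5=6 $r6=9
PC=2  xori  $r2, $r4, 12     | $r0=0 $r1=3 $r2=9 $r3=2 $r4=5 $r5=6 $r6=9
PC=3  bne  $r1, $r6, L10     | $r0=0 $r1=3 $r2=9 $r3=2 $r4=5 $r5=6 $r6=9  [TAKEN]
PC=4  addi  $r6, $r3, 3      | $r0=0 $r1=3 $r2=9 $r3=2 $r4=5 $r5=6 $r6=5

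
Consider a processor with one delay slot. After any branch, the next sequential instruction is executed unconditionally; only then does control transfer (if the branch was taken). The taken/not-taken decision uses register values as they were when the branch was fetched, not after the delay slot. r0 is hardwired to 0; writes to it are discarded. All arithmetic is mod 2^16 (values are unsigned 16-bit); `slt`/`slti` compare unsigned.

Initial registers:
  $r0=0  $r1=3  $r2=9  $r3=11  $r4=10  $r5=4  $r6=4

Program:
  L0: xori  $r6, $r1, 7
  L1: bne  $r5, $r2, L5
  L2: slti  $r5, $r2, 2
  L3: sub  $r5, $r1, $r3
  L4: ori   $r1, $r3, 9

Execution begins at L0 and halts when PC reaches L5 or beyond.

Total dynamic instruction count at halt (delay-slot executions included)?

PC=0  xori  $r6, $r1, 7      | $r0=0 $r1=3 $r2=9 $r3=11 $r4=10 $r5=4 $r6=4
PC=1  bne  $r5, $r2, L5      | $r0=0 $r1=3 $r2=9 $r3=11 $r4=10 $r5=4 $r6=4  [TAKEN]
PC=2  slti  $r5, $r2, 2      | $r0=0 $r1=3 $r2=9 $r3=11 $r4=10 $r5=0 $r6=4

3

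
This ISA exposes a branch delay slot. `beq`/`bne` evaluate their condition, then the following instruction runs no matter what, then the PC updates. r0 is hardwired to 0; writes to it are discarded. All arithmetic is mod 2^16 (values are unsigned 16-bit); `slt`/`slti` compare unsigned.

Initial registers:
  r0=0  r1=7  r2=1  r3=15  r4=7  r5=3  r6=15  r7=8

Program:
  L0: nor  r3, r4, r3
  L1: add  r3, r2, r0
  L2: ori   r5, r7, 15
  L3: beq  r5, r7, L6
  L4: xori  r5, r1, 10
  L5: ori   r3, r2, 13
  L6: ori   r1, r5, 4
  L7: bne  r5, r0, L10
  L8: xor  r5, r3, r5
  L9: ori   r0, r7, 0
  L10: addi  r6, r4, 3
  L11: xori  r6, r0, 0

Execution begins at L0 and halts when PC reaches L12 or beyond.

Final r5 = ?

0

  step pc=0: nor  r3, r4, r3  regs=(0,7,1,65520,7,3,15,8)
  step pc=1: add  r3, r2, r0  regs=(0,7,1,1,7,3,15,8)
  step pc=2: ori   r5, r7, 15  regs=(0,7,1,1,7,15,15,8)
  step pc=3: beq  r5, r7, L6  cond=F  regs=(0,7,1,1,7,15,15,8)
  step pc=4: xori  r5, r1, 10  regs=(0,7,1,1,7,13,15,8)
  step pc=5: ori   r3, r2, 13  regs=(0,7,1,13,7,13,15,8)
  step pc=6: ori   r1, r5, 4  regs=(0,13,1,13,7,13,15,8)
  step pc=7: bne  r5, r0, L10  cond=T  regs=(0,13,1,13,7,13,15,8)
  step pc=8: xor  r5, r3, r5  regs=(0,13,1,13,7,0,15,8)
  step pc=10: addi  r6, r4, 3  regs=(0,13,1,13,7,0,10,8)
  step pc=11: xori  r6, r0, 0  regs=(0,13,1,13,7,0,0,8)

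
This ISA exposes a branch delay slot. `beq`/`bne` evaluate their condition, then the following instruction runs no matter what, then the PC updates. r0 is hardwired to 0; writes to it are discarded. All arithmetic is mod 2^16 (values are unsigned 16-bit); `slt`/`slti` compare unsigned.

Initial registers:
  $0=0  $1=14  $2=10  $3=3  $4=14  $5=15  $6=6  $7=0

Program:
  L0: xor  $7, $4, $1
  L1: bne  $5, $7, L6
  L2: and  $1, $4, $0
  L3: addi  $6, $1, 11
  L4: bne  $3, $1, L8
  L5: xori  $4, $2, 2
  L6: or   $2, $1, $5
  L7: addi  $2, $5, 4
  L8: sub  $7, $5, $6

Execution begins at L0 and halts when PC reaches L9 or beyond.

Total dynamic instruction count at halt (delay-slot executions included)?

6

PC=0  xor  $7, $4, $1        | $0=0 $1=14 $2=10 $3=3 $4=14 $5=15 $6=6 $7=0
PC=1  bne  $5, $7, L6        | $0=0 $1=14 $2=10 $3=3 $4=14 $5=15 $6=6 $7=0  [TAKEN]
PC=2  and  $1, $4, $0        | $0=0 $1=0 $2=10 $3=3 $4=14 $5=15 $6=6 $7=0
PC=6  or   $2, $1, $5        | $0=0 $1=0 $2=15 $3=3 $4=14 $5=15 $6=6 $7=0
PC=7  addi  $2, $5, 4        | $0=0 $1=0 $2=19 $3=3 $4=14 $5=15 $6=6 $7=0
PC=8  sub  $7, $5, $6        | $0=0 $1=0 $2=19 $3=3 $4=14 $5=15 $6=6 $7=9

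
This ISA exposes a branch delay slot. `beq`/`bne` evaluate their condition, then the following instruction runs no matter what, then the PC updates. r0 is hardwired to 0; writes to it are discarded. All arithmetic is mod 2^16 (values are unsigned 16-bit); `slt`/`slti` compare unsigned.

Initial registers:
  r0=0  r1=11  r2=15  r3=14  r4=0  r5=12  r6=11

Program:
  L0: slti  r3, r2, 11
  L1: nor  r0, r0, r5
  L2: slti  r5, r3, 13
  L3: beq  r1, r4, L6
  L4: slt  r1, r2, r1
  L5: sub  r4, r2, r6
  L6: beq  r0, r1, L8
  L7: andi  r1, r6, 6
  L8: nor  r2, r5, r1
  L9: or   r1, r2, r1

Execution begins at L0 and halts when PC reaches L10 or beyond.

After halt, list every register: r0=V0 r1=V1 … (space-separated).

#0 slti  r3, r2, 11 ; 0/11/15/0/0/12/11
#1 nor  r0, r0, r5 ; 0/11/15/0/0/12/11
#2 slti  r5, r3, 13 ; 0/11/15/0/0/1/11
#3 beq  r1, r4, L6 ; 0/11/15/0/0/1/11 ; →fallthru
#4 slt  r1, r2, r1 ; 0/0/15/0/0/1/11
#5 sub  r4, r2, r6 ; 0/0/15/0/4/1/11
#6 beq  r0, r1, L8 ; 0/0/15/0/4/1/11 ; →target
#7 andi  r1, r6, 6 ; 0/2/15/0/4/1/11
#8 nor  r2, r5, r1 ; 0/2/65532/0/4/1/11
#9 or   r1, r2, r1 ; 0/65534/65532/0/4/1/11

r0=0 r1=65534 r2=65532 r3=0 r4=4 r5=1 r6=11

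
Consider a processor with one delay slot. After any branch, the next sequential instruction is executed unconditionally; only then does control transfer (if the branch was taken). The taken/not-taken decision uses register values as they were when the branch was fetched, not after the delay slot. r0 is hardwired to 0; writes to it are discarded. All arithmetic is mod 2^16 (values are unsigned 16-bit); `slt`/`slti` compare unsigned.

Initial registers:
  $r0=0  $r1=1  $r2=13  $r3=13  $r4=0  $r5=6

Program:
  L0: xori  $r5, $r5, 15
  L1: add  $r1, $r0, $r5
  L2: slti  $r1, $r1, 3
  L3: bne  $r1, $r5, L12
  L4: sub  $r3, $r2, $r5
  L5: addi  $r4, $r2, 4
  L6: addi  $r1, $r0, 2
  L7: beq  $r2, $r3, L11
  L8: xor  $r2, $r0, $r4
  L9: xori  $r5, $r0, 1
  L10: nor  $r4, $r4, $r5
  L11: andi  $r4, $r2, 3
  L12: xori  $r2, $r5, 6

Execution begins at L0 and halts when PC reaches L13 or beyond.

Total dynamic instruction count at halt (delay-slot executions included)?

6

#0 xori  $r5, $r5, 15 ; 0/1/13/13/0/9
#1 add  $r1, $r0, $r5 ; 0/9/13/13/0/9
#2 slti  $r1, $r1, 3 ; 0/0/13/13/0/9
#3 bne  $r1, $r5, L12 ; 0/0/13/13/0/9 ; →target
#4 sub  $r3, $r2, $r5 ; 0/0/13/4/0/9
#12 xori  $r2, $r5, 6 ; 0/0/15/4/0/9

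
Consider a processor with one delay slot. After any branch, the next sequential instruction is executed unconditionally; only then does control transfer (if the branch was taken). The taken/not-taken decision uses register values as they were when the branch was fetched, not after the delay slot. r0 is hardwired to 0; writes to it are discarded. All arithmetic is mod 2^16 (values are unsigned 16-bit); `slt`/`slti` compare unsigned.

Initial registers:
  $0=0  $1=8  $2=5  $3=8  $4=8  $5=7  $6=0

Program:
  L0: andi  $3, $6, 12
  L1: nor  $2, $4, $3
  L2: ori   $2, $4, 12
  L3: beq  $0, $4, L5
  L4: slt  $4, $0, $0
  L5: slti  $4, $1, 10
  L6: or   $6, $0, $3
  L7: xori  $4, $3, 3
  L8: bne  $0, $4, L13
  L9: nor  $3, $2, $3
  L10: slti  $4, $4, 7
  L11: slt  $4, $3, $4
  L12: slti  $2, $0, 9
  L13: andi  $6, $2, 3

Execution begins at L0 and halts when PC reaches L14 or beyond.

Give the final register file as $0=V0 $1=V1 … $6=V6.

$0=0 $1=8 $2=12 $3=65523 $4=3 $5=7 $6=0

PC=0  andi  $3, $6, 12       | $0=0 $1=8 $2=5 $3=0 $4=8 $5=7 $6=0
PC=1  nor  $2, $4, $3        | $0=0 $1=8 $2=65527 $3=0 $4=8 $5=7 $6=0
PC=2  ori   $2, $4, 12       | $0=0 $1=8 $2=12 $3=0 $4=8 $5=7 $6=0
PC=3  beq  $0, $4, L5        | $0=0 $1=8 $2=12 $3=0 $4=8 $5=7 $6=0  [not taken]
PC=4  slt  $4, $0, $0        | $0=0 $1=8 $2=12 $3=0 $4=0 $5=7 $6=0
PC=5  slti  $4, $1, 10       | $0=0 $1=8 $2=12 $3=0 $4=1 $5=7 $6=0
PC=6  or   $6, $0, $3        | $0=0 $1=8 $2=12 $3=0 $4=1 $5=7 $6=0
PC=7  xori  $4, $3, 3        | $0=0 $1=8 $2=12 $3=0 $4=3 $5=7 $6=0
PC=8  bne  $0, $4, L13       | $0=0 $1=8 $2=12 $3=0 $4=3 $5=7 $6=0  [TAKEN]
PC=9  nor  $3, $2, $3        | $0=0 $1=8 $2=12 $3=65523 $4=3 $5=7 $6=0
PC=13 andi  $6, $2, 3        | $0=0 $1=8 $2=12 $3=65523 $4=3 $5=7 $6=0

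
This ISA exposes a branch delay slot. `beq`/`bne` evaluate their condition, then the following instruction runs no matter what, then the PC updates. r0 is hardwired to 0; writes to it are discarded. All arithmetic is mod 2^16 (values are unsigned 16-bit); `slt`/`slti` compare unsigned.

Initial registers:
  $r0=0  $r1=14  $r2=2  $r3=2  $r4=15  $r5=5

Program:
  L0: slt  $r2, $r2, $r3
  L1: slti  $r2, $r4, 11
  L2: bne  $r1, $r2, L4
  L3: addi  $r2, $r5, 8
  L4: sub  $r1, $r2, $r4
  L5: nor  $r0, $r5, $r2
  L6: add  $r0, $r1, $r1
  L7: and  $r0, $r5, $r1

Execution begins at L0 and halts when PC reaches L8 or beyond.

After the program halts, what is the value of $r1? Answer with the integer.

  step pc=0: slt  $r2, $r2, $r3  regs=(0,14,0,2,15,5)
  step pc=1: slti  $r2, $r4, 11  regs=(0,14,0,2,15,5)
  step pc=2: bne  $r1, $r2, L4  cond=T  regs=(0,14,0,2,15,5)
  step pc=3: addi  $r2, $r5, 8  regs=(0,14,13,2,15,5)
  step pc=4: sub  $r1, $r2, $r4  regs=(0,65534,13,2,15,5)
  step pc=5: nor  $r0, $r5, $r2  regs=(0,65534,13,2,15,5)
  step pc=6: add  $r0, $r1, $r1  regs=(0,65534,13,2,15,5)
  step pc=7: and  $r0, $r5, $r1  regs=(0,65534,13,2,15,5)

65534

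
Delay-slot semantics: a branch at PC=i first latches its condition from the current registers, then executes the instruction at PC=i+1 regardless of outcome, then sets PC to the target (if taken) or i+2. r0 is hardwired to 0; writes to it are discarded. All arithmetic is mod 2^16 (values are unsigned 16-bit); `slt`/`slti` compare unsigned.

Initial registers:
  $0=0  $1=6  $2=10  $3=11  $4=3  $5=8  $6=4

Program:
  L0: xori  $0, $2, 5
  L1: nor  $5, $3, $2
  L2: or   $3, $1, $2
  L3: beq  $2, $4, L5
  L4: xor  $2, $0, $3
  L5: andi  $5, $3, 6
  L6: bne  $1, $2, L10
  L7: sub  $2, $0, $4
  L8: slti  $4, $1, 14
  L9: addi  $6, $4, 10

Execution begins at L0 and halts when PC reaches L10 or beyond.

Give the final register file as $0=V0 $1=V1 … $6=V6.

$0=0 $1=6 $2=65533 $3=14 $4=3 $5=6 $6=4

#0 xori  $0, $2, 5 ; 0/6/10/11/3/8/4
#1 nor  $5, $3, $2 ; 0/6/10/11/3/65524/4
#2 or   $3, $1, $2 ; 0/6/10/14/3/65524/4
#3 beq  $2, $4, L5 ; 0/6/10/14/3/65524/4 ; →fallthru
#4 xor  $2, $0, $3 ; 0/6/14/14/3/65524/4
#5 andi  $5, $3, 6 ; 0/6/14/14/3/6/4
#6 bne  $1, $2, L10 ; 0/6/14/14/3/6/4 ; →target
#7 sub  $2, $0, $4 ; 0/6/65533/14/3/6/4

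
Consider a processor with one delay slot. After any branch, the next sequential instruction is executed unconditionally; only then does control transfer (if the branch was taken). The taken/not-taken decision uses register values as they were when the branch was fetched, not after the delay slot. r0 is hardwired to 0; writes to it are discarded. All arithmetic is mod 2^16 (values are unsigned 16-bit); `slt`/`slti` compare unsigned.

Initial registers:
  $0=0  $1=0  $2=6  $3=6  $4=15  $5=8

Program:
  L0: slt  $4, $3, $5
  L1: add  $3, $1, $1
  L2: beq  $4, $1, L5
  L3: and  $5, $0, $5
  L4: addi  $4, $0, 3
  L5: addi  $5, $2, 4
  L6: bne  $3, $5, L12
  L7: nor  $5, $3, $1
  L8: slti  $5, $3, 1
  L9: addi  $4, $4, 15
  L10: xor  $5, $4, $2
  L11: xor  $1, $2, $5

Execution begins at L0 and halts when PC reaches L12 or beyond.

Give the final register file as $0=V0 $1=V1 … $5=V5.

#0 slt  $4, $3, $5 ; 0/0/6/6/1/8
#1 add  $3, $1, $1 ; 0/0/6/0/1/8
#2 beq  $4, $1, L5 ; 0/0/6/0/1/8 ; →fallthru
#3 and  $5, $0, $5 ; 0/0/6/0/1/0
#4 addi  $4, $0, 3 ; 0/0/6/0/3/0
#5 addi  $5, $2, 4 ; 0/0/6/0/3/10
#6 bne  $3, $5, L12 ; 0/0/6/0/3/10 ; →target
#7 nor  $5, $3, $1 ; 0/0/6/0/3/65535

$0=0 $1=0 $2=6 $3=0 $4=3 $5=65535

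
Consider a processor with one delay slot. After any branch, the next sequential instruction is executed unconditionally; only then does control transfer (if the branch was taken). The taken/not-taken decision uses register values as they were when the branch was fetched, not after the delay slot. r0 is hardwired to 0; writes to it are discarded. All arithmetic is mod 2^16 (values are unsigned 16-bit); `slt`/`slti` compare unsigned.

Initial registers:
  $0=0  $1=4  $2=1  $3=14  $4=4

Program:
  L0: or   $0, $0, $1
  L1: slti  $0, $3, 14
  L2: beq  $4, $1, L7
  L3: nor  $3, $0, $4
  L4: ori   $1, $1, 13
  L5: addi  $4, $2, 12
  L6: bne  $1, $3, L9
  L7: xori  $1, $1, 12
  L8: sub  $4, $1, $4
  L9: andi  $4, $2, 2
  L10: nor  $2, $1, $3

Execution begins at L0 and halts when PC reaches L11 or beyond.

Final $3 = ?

65531

[0] or   $0, $0, $1  →  {$0:0, $1:4, $2:1, $3:14, $4:4}
[1] slti  $0, $3, 14  →  {$0:0, $1:4, $2:1, $3:14, $4:4}
[2] beq  $4, $1, L7  →  {$0:0, $1:4, $2:1, $3:14, $4:4}  ⟨branch taken⟩
[3] nor  $3, $0, $4  →  {$0:0, $1:4, $2:1, $3:65531, $4:4}
[7] xori  $1, $1, 12  →  {$0:0, $1:8, $2:1, $3:65531, $4:4}
[8] sub  $4, $1, $4  →  {$0:0, $1:8, $2:1, $3:65531, $4:4}
[9] andi  $4, $2, 2  →  {$0:0, $1:8, $2:1, $3:65531, $4:0}
[10] nor  $2, $1, $3  →  {$0:0, $1:8, $2:4, $3:65531, $4:0}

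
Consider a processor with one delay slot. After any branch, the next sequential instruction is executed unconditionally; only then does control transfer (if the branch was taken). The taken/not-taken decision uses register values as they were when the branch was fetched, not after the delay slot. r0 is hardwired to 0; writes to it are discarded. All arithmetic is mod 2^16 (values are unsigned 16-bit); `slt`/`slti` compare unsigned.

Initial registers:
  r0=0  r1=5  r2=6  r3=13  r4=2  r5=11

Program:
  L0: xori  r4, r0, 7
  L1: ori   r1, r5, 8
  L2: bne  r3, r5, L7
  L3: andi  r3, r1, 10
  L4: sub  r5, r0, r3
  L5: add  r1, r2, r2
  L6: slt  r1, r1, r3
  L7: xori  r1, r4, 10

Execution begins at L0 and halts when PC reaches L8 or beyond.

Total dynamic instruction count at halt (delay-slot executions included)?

5

PC=0  xori  r4, r0, 7        | r0=0 r1=5 r2=6 r3=13 r4=7 r5=11
PC=1  ori   r1, r5, 8        | r0=0 r1=11 r2=6 r3=13 r4=7 r5=11
PC=2  bne  r3, r5, L7        | r0=0 r1=11 r2=6 r3=13 r4=7 r5=11  [TAKEN]
PC=3  andi  r3, r1, 10       | r0=0 r1=11 r2=6 r3=10 r4=7 r5=11
PC=7  xori  r1, r4, 10       | r0=0 r1=13 r2=6 r3=10 r4=7 r5=11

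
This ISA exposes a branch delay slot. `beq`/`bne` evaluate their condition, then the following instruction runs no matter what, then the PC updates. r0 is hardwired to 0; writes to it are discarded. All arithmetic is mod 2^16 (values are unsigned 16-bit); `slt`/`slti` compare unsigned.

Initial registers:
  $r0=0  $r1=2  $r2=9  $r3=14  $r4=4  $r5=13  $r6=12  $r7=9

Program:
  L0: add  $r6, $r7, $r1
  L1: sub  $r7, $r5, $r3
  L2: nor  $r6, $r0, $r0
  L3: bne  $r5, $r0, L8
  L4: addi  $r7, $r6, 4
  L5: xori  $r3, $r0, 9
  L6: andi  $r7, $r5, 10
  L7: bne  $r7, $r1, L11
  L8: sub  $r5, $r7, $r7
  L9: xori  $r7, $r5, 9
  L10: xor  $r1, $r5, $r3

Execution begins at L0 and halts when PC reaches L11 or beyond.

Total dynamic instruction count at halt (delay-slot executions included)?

8

  step pc=0: add  $r6, $r7, $r1  regs=(0,2,9,14,4,13,11,9)
  step pc=1: sub  $r7, $r5, $r3  regs=(0,2,9,14,4,13,11,65535)
  step pc=2: nor  $r6, $r0, $r0  regs=(0,2,9,14,4,13,65535,65535)
  step pc=3: bne  $r5, $r0, L8  cond=T  regs=(0,2,9,14,4,13,65535,65535)
  step pc=4: addi  $r7, $r6, 4  regs=(0,2,9,14,4,13,65535,3)
  step pc=8: sub  $r5, $r7, $r7  regs=(0,2,9,14,4,0,65535,3)
  step pc=9: xori  $r7, $r5, 9  regs=(0,2,9,14,4,0,65535,9)
  step pc=10: xor  $r1, $r5, $r3  regs=(0,14,9,14,4,0,65535,9)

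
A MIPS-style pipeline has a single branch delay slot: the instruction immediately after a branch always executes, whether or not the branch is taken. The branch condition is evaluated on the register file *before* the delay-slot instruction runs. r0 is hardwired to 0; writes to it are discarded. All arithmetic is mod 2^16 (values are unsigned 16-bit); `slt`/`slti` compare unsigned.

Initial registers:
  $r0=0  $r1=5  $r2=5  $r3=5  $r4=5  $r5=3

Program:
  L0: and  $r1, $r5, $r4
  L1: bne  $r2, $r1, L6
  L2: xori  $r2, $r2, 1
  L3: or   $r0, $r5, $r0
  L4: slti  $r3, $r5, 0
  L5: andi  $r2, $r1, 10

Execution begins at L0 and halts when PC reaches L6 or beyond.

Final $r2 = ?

#0 and  $r1, $r5, $r4 ; 0/1/5/5/5/3
#1 bne  $r2, $r1, L6 ; 0/1/5/5/5/3 ; →target
#2 xori  $r2, $r2, 1 ; 0/1/4/5/5/3

4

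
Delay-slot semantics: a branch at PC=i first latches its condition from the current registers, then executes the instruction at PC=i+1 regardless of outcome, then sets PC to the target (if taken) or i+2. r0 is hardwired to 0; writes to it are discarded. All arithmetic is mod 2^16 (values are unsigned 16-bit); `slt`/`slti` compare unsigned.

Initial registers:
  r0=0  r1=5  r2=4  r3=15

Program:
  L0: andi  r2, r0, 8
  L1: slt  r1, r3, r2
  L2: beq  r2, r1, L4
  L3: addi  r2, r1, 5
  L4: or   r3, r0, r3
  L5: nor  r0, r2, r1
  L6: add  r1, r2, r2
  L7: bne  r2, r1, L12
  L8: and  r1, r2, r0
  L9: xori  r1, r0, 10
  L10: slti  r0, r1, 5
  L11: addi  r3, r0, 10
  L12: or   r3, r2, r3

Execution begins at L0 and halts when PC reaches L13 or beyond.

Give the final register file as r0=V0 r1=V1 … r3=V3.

r0=0 r1=0 r2=5 r3=15

PC=0  andi  r2, r0, 8        | r0=0 r1=5 r2=0 r3=15
PC=1  slt  r1, r3, r2        | r0=0 r1=0 r2=0 r3=15
PC=2  beq  r2, r1, L4        | r0=0 r1=0 r2=0 r3=15  [TAKEN]
PC=3  addi  r2, r1, 5        | r0=0 r1=0 r2=5 r3=15
PC=4  or   r3, r0, r3        | r0=0 r1=0 r2=5 r3=15
PC=5  nor  r0, r2, r1        | r0=0 r1=0 r2=5 r3=15
PC=6  add  r1, r2, r2        | r0=0 r1=10 r2=5 r3=15
PC=7  bne  r2, r1, L12       | r0=0 r1=10 r2=5 r3=15  [TAKEN]
PC=8  and  r1, r2, r0        | r0=0 r1=0 r2=5 r3=15
PC=12 or   r3, r2, r3        | r0=0 r1=0 r2=5 r3=15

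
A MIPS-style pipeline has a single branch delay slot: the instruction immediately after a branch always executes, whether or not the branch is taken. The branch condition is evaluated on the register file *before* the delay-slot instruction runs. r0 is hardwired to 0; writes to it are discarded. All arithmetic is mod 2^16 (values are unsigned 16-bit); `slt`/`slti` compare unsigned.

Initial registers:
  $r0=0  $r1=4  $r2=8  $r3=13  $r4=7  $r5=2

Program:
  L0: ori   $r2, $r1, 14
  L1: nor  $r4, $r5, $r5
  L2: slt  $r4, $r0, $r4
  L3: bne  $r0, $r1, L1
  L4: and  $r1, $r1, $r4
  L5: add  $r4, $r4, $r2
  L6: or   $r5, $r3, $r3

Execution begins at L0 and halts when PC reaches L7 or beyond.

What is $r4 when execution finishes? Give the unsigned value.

PC=0  ori   $r2, $r1, 14     | $r0=0 $r1=4 $r2=14 $r3=13 $r4=7 $r5=2
PC=1  nor  $r4, $r5, $r5     | $r0=0 $r1=4 $r2=14 $r3=13 $r4=65533 $r5=2
PC=2  slt  $r4, $r0, $r4     | $r0=0 $r1=4 $r2=14 $r3=13 $r4=1 $r5=2
PC=3  bne  $r0, $r1, L1      | $r0=0 $r1=4 $r2=14 $r3=13 $r4=1 $r5=2  [TAKEN]
PC=4  and  $r1, $r1, $r4     | $r0=0 $r1=0 $r2=14 $r3=13 $r4=1 $r5=2
PC=1  nor  $r4, $r5, $r5     | $r0=0 $r1=0 $r2=14 $r3=13 $r4=65533 $r5=2
PC=2  slt  $r4, $r0, $r4     | $r0=0 $r1=0 $r2=14 $r3=13 $r4=1 $r5=2
PC=3  bne  $r0, $r1, L1      | $r0=0 $r1=0 $r2=14 $r3=13 $r4=1 $r5=2  [not taken]
PC=4  and  $r1, $r1, $r4     | $r0=0 $r1=0 $r2=14 $r3=13 $r4=1 $r5=2
PC=5  add  $r4, $r4, $r2     | $r0=0 $r1=0 $r2=14 $r3=13 $r4=15 $r5=2
PC=6  or   $r5, $r3, $r3     | $r0=0 $r1=0 $r2=14 $r3=13 $r4=15 $r5=13

15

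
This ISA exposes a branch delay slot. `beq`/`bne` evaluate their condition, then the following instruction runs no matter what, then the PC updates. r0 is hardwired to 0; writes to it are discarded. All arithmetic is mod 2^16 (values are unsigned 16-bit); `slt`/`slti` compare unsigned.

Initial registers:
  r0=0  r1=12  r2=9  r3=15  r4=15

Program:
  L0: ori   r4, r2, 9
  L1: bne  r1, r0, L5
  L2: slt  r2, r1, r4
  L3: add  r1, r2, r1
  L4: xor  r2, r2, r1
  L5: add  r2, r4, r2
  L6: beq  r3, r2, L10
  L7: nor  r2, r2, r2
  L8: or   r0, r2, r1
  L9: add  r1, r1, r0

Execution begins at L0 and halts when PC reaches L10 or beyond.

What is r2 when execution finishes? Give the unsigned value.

PC=0  ori   r4, r2, 9        | r0=0 r1=12 r2=9 r3=15 r4=9
PC=1  bne  r1, r0, L5        | r0=0 r1=12 r2=9 r3=15 r4=9  [TAKEN]
PC=2  slt  r2, r1, r4        | r0=0 r1=12 r2=0 r3=15 r4=9
PC=5  add  r2, r4, r2        | r0=0 r1=12 r2=9 r3=15 r4=9
PC=6  beq  r3, r2, L10       | r0=0 r1=12 r2=9 r3=15 r4=9  [not taken]
PC=7  nor  r2, r2, r2        | r0=0 r1=12 r2=65526 r3=15 r4=9
PC=8  or   r0, r2, r1        | r0=0 r1=12 r2=65526 r3=15 r4=9
PC=9  add  r1, r1, r0        | r0=0 r1=12 r2=65526 r3=15 r4=9

65526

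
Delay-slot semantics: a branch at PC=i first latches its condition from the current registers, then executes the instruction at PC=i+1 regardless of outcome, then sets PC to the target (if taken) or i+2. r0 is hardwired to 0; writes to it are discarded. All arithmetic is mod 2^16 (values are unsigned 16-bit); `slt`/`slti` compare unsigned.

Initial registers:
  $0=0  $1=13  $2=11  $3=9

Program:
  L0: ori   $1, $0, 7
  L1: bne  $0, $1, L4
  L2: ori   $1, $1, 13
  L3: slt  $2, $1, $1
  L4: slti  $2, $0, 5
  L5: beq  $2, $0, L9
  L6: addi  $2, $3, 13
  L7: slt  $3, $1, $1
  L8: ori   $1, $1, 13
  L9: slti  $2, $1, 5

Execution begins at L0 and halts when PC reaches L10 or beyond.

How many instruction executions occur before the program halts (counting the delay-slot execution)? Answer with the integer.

  step pc=0: ori   $1, $0, 7  regs=(0,7,11,9)
  step pc=1: bne  $0, $1, L4  cond=T  regs=(0,7,11,9)
  step pc=2: ori   $1, $1, 13  regs=(0,15,11,9)
  step pc=4: slti  $2, $0, 5  regs=(0,15,1,9)
  step pc=5: beq  $2, $0, L9  cond=F  regs=(0,15,1,9)
  step pc=6: addi  $2, $3, 13  regs=(0,15,22,9)
  step pc=7: slt  $3, $1, $1  regs=(0,15,22,0)
  step pc=8: ori   $1, $1, 13  regs=(0,15,22,0)
  step pc=9: slti  $2, $1, 5  regs=(0,15,0,0)

9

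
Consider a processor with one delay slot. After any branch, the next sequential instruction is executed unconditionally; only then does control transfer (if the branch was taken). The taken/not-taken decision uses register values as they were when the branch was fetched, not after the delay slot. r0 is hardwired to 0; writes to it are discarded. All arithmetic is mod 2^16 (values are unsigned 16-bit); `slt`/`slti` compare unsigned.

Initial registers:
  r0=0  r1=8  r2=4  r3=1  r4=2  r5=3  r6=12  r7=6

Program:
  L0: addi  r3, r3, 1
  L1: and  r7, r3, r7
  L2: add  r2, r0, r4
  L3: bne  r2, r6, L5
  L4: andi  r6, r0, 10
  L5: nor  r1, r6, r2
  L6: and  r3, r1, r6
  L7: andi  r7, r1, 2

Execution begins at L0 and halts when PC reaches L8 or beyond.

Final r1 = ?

[0] addi  r3, r3, 1  →  {r0:0, r1:8, r2:4, r3:2, r4:2, r5:3, r6:12, r7:6}
[1] and  r7, r3, r7  →  {r0:0, r1:8, r2:4, r3:2, r4:2, r5:3, r6:12, r7:2}
[2] add  r2, r0, r4  →  {r0:0, r1:8, r2:2, r3:2, r4:2, r5:3, r6:12, r7:2}
[3] bne  r2, r6, L5  →  {r0:0, r1:8, r2:2, r3:2, r4:2, r5:3, r6:12, r7:2}  ⟨branch taken⟩
[4] andi  r6, r0, 10  →  {r0:0, r1:8, r2:2, r3:2, r4:2, r5:3, r6:0, r7:2}
[5] nor  r1, r6, r2  →  {r0:0, r1:65533, r2:2, r3:2, r4:2, r5:3, r6:0, r7:2}
[6] and  r3, r1, r6  →  {r0:0, r1:65533, r2:2, r3:0, r4:2, r5:3, r6:0, r7:2}
[7] andi  r7, r1, 2  →  {r0:0, r1:65533, r2:2, r3:0, r4:2, r5:3, r6:0, r7:0}

65533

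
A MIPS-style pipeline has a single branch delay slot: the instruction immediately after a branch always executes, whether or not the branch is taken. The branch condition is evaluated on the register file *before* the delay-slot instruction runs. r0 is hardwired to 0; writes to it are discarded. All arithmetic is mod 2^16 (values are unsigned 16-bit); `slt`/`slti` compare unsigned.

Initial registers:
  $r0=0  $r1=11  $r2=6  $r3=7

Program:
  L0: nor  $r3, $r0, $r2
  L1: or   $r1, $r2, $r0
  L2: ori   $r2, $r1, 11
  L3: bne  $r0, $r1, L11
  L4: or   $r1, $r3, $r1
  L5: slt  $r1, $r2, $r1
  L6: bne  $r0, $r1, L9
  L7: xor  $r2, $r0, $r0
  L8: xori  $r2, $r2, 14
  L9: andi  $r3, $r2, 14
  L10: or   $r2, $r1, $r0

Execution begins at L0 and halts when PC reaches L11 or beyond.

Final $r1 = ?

65535

  step pc=0: nor  $r3, $r0, $r2  regs=(0,11,6,65529)
  step pc=1: or   $r1, $r2, $r0  regs=(0,6,6,65529)
  step pc=2: ori   $r2, $r1, 11  regs=(0,6,15,65529)
  step pc=3: bne  $r0, $r1, L11  cond=T  regs=(0,6,15,65529)
  step pc=4: or   $r1, $r3, $r1  regs=(0,65535,15,65529)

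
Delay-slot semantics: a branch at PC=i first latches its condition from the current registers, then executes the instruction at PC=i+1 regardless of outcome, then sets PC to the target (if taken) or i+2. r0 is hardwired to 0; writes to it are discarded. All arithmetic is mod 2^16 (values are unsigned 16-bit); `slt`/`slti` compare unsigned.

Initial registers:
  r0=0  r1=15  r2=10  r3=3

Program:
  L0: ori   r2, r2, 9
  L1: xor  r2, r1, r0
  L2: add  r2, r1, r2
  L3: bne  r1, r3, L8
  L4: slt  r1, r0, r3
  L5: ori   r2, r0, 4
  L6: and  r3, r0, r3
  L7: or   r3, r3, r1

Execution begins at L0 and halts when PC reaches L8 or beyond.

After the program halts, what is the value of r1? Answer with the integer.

  step pc=0: ori   r2, r2, 9  regs=(0,15,11,3)
  step pc=1: xor  r2, r1, r0  regs=(0,15,15,3)
  step pc=2: add  r2, r1, r2  regs=(0,15,30,3)
  step pc=3: bne  r1, r3, L8  cond=T  regs=(0,15,30,3)
  step pc=4: slt  r1, r0, r3  regs=(0,1,30,3)

1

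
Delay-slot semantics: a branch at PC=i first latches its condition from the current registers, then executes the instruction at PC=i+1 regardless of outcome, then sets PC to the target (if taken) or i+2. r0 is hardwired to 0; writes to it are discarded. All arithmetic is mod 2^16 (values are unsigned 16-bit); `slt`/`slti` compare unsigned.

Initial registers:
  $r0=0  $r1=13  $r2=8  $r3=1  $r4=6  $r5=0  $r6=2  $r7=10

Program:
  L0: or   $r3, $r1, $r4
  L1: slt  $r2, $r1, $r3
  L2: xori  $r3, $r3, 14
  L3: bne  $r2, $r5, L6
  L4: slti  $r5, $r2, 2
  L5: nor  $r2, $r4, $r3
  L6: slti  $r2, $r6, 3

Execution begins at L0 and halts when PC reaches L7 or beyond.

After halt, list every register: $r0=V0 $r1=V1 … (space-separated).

$r0=0 $r1=13 $r2=1 $r3=1 $r4=6 $r5=1 $r6=2 $r7=10

PC=0  or   $r3, $r1, $r4     | $r0=0 $r1=13 $r2=8 $r3=15 $r4=6 $r5=0 $r6=2 $r7=10
PC=1  slt  $r2, $r1, $r3     | $r0=0 $r1=13 $r2=1 $r3=15 $r4=6 $r5=0 $r6=2 $r7=10
PC=2  xori  $r3, $r3, 14     | $r0=0 $r1=13 $r2=1 $r3=1 $r4=6 $r5=0 $r6=2 $r7=10
PC=3  bne  $r2, $r5, L6      | $r0=0 $r1=13 $r2=1 $r3=1 $r4=6 $r5=0 $r6=2 $r7=10  [TAKEN]
PC=4  slti  $r5, $r2, 2      | $r0=0 $r1=13 $r2=1 $r3=1 $r4=6 $r5=1 $r6=2 $r7=10
PC=6  slti  $r2, $r6, 3      | $r0=0 $r1=13 $r2=1 $r3=1 $r4=6 $r5=1 $r6=2 $r7=10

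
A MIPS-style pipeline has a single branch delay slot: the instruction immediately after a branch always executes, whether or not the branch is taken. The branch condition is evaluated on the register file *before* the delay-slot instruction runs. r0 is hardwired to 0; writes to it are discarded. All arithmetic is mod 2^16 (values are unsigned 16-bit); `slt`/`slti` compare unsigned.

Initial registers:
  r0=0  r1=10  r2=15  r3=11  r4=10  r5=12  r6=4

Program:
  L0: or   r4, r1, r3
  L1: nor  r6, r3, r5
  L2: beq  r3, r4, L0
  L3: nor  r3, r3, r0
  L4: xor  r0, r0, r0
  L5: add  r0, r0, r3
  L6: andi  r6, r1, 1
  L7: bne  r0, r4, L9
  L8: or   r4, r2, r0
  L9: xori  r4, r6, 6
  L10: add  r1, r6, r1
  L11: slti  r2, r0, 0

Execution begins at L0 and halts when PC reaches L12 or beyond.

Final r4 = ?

PC=0  or   r4, r1, r3        | r0=0 r1=10 r2=15 r3=11 r4=11 r5=12 r6=4
PC=1  nor  r6, r3, r5        | r0=0 r1=10 r2=15 r3=11 r4=11 r5=12 r6=65520
PC=2  beq  r3, r4, L0        | r0=0 r1=10 r2=15 r3=11 r4=11 r5=12 r6=65520  [TAKEN]
PC=3  nor  r3, r3, r0        | r0=0 r1=10 r2=15 r3=65524 r4=11 r5=12 r6=65520
PC=0  or   r4, r1, r3        | r0=0 r1=10 r2=15 r3=65524 r4=65534 r5=12 r6=65520
PC=1  nor  r6, r3, r5        | r0=0 r1=10 r2=15 r3=65524 r4=65534 r5=12 r6=3
PC=2  beq  r3, r4, L0        | r0=0 r1=10 r2=15 r3=65524 r4=65534 r5=12 r6=3  [not taken]
PC=3  nor  r3, r3, r0        | r0=0 r1=10 r2=15 r3=11 r4=65534 r5=12 r6=3
PC=4  xor  r0, r0, r0        | r0=0 r1=10 r2=15 r3=11 r4=65534 r5=12 r6=3
PC=5  add  r0, r0, r3        | r0=0 r1=10 r2=15 r3=11 r4=65534 r5=12 r6=3
PC=6  andi  r6, r1, 1        | r0=0 r1=10 r2=15 r3=11 r4=65534 r5=12 r6=0
PC=7  bne  r0, r4, L9        | r0=0 r1=10 r2=15 r3=11 r4=65534 r5=12 r6=0  [TAKEN]
PC=8  or   r4, r2, r0        | r0=0 r1=10 r2=15 r3=11 r4=15 r5=12 r6=0
PC=9  xori  r4, r6, 6        | r0=0 r1=10 r2=15 r3=11 r4=6 r5=12 r6=0
PC=10 add  r1, r6, r1        | r0=0 r1=10 r2=15 r3=11 r4=6 r5=12 r6=0
PC=11 slti  r2, r0, 0        | r0=0 r1=10 r2=0 r3=11 r4=6 r5=12 r6=0

6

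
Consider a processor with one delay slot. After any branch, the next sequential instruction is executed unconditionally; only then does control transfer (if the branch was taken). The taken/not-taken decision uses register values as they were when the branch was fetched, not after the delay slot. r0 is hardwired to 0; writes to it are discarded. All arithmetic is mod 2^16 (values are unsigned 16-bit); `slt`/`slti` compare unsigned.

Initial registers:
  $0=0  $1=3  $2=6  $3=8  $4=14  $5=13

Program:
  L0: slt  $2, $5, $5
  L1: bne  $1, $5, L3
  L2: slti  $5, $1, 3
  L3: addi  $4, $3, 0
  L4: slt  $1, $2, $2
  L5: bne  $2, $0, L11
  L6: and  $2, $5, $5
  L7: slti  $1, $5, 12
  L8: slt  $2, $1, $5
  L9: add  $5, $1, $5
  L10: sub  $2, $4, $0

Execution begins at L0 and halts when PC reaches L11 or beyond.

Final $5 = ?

#0 slt  $2, $5, $5 ; 0/3/0/8/14/13
#1 bne  $1, $5, L3 ; 0/3/0/8/14/13 ; →target
#2 slti  $5, $1, 3 ; 0/3/0/8/14/0
#3 addi  $4, $3, 0 ; 0/3/0/8/8/0
#4 slt  $1, $2, $2 ; 0/0/0/8/8/0
#5 bne  $2, $0, L11 ; 0/0/0/8/8/0 ; →fallthru
#6 and  $2, $5, $5 ; 0/0/0/8/8/0
#7 slti  $1, $5, 12 ; 0/1/0/8/8/0
#8 slt  $2, $1, $5 ; 0/1/0/8/8/0
#9 add  $5, $1, $5 ; 0/1/0/8/8/1
#10 sub  $2, $4, $0 ; 0/1/8/8/8/1

1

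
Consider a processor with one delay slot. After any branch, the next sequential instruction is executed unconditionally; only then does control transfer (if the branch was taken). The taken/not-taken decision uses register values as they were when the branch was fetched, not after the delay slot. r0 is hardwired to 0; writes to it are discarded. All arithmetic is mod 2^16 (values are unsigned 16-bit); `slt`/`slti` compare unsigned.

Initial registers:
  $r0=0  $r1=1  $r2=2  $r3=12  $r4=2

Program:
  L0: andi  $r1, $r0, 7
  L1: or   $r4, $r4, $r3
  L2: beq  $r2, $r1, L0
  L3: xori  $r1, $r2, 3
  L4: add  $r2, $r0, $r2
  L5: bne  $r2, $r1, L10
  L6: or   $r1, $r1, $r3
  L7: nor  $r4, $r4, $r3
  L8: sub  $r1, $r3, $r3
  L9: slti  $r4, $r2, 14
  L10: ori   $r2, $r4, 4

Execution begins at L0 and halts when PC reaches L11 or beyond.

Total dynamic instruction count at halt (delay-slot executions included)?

[0] andi  $r1, $r0, 7  →  {$r0:0, $r1:0, $r2:2, $r3:12, $r4:2}
[1] or   $r4, $r4, $r3  →  {$r0:0, $r1:0, $r2:2, $r3:12, $r4:14}
[2] beq  $r2, $r1, L0  →  {$r0:0, $r1:0, $r2:2, $r3:12, $r4:14}  ⟨branch fallthrough⟩
[3] xori  $r1, $r2, 3  →  {$r0:0, $r1:1, $r2:2, $r3:12, $r4:14}
[4] add  $r2, $r0, $r2  →  {$r0:0, $r1:1, $r2:2, $r3:12, $r4:14}
[5] bne  $r2, $r1, L10  →  {$r0:0, $r1:1, $r2:2, $r3:12, $r4:14}  ⟨branch taken⟩
[6] or   $r1, $r1, $r3  →  {$r0:0, $r1:13, $r2:2, $r3:12, $r4:14}
[10] ori   $r2, $r4, 4  →  {$r0:0, $r1:13, $r2:14, $r3:12, $r4:14}

8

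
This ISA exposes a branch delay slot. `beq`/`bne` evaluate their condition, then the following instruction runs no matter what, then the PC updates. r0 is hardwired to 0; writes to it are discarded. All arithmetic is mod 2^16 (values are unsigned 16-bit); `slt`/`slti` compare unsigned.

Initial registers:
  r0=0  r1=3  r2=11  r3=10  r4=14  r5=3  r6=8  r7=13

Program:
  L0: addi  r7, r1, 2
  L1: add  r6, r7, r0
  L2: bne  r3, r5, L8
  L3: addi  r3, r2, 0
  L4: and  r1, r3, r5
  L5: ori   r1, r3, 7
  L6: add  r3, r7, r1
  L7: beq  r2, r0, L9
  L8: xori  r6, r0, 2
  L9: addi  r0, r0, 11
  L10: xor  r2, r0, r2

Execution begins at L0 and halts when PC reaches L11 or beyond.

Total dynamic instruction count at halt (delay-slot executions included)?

7

[0] addi  r7, r1, 2  →  {r0:0, r1:3, r2:11, r3:10, r4:14, r5:3, r6:8, r7:5}
[1] add  r6, r7, r0  →  {r0:0, r1:3, r2:11, r3:10, r4:14, r5:3, r6:5, r7:5}
[2] bne  r3, r5, L8  →  {r0:0, r1:3, r2:11, r3:10, r4:14, r5:3, r6:5, r7:5}  ⟨branch taken⟩
[3] addi  r3, r2, 0  →  {r0:0, r1:3, r2:11, r3:11, r4:14, r5:3, r6:5, r7:5}
[8] xori  r6, r0, 2  →  {r0:0, r1:3, r2:11, r3:11, r4:14, r5:3, r6:2, r7:5}
[9] addi  r0, r0, 11  →  {r0:0, r1:3, r2:11, r3:11, r4:14, r5:3, r6:2, r7:5}
[10] xor  r2, r0, r2  →  {r0:0, r1:3, r2:11, r3:11, r4:14, r5:3, r6:2, r7:5}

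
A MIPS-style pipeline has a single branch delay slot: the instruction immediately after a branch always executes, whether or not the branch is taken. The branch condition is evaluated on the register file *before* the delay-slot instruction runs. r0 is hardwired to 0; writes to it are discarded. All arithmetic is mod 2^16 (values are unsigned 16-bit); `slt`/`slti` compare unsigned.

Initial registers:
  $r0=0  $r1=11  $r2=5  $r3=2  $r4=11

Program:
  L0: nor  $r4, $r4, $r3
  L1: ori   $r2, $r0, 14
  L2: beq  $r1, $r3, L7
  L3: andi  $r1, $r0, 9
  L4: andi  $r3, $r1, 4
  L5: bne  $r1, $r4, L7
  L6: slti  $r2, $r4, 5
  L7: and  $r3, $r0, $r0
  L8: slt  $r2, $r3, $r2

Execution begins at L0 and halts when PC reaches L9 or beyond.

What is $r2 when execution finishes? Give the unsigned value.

0

  step pc=0: nor  $r4, $r4, $r3  regs=(0,11,5,2,65524)
  step pc=1: ori   $r2, $r0, 14  regs=(0,11,14,2,65524)
  step pc=2: beq  $r1, $r3, L7  cond=F  regs=(0,11,14,2,65524)
  step pc=3: andi  $r1, $r0, 9  regs=(0,0,14,2,65524)
  step pc=4: andi  $r3, $r1, 4  regs=(0,0,14,0,65524)
  step pc=5: bne  $r1, $r4, L7  cond=T  regs=(0,0,14,0,65524)
  step pc=6: slti  $r2, $r4, 5  regs=(0,0,0,0,65524)
  step pc=7: and  $r3, $r0, $r0  regs=(0,0,0,0,65524)
  step pc=8: slt  $r2, $r3, $r2  regs=(0,0,0,0,65524)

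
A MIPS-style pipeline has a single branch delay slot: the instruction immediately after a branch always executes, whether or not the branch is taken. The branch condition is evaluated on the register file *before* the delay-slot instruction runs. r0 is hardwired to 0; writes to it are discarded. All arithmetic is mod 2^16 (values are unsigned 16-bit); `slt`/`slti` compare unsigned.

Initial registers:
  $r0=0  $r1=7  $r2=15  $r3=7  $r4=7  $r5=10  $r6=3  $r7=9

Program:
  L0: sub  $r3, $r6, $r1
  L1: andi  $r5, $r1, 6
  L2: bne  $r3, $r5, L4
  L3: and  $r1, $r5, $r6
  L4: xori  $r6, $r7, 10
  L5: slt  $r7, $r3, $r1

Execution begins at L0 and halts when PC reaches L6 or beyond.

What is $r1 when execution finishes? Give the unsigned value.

2

#0 sub  $r3, $r6, $r1 ; 0/7/15/65532/7/10/3/9
#1 andi  $r5, $r1, 6 ; 0/7/15/65532/7/6/3/9
#2 bne  $r3, $r5, L4 ; 0/7/15/65532/7/6/3/9 ; →target
#3 and  $r1, $r5, $r6 ; 0/2/15/65532/7/6/3/9
#4 xori  $r6, $r7, 10 ; 0/2/15/65532/7/6/3/9
#5 slt  $r7, $r3, $r1 ; 0/2/15/65532/7/6/3/0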